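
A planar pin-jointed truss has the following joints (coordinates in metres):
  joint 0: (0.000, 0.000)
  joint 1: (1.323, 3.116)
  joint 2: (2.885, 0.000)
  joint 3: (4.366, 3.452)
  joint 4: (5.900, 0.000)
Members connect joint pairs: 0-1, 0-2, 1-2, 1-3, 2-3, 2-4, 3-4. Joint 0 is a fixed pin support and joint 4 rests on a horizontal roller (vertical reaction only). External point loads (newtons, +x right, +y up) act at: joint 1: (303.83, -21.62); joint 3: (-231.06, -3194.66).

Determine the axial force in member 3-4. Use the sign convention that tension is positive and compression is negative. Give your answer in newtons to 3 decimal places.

-2619.920

N=5 nodes, M=7 members, R=3 reactions → 2N=10, M+R=10
member 0 (0-1): L=3.3852, (cx,cy)=(0.3908,0.9205)
member 1 (0-2): L=2.8850, (cx,cy)=(1.0000,0.0000)
member 2 (1-2): L=3.4856, (cx,cy)=(0.4481,-0.8940)
member 3 (1-3): L=3.0615, (cx,cy)=(0.9940,0.1098)
member 4 (2-3): L=3.7563, (cx,cy)=(0.3943,0.9190)
member 5 (2-4): L=3.0150, (cx,cy)=(1.0000,0.0000)
member 6 (3-4): L=3.7775, (cx,cy)=(0.4061,-0.9138)
solve A·x = −loads:
  F[0-1] = -893.1422 N (compression)
  F[0-2] = +421.8237 N (tension)
  F[1-2] = +772.0608 N (tension)
  F[1-3] = -1004.9391 N (compression)
  F[2-3] = -751.0363 N (compression)
  F[2-4] = +1063.9215 N (tension)
  F[3-4] = -2619.9198 N (compression)
  Rx@0 = -72.7700 N
  Ry@0 = +822.1098 N
  Ry@4 = +2394.1702 N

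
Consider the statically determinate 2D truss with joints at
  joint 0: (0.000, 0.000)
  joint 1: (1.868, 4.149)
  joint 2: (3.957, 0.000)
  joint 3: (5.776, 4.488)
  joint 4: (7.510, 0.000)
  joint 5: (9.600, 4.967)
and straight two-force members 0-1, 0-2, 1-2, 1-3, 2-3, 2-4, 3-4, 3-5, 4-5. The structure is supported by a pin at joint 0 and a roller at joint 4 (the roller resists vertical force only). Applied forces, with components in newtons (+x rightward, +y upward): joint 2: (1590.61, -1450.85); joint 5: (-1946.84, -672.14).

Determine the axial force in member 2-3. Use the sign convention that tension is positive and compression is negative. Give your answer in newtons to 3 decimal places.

N=6 nodes, M=9 members, R=3 reactions → 2N=12, M+R=12
member 0 (0-1): L=4.5501, (cx,cy)=(0.4105,0.9118)
member 1 (0-2): L=3.9570, (cx,cy)=(1.0000,0.0000)
member 2 (1-2): L=4.6452, (cx,cy)=(0.4497,-0.8932)
member 3 (1-3): L=3.9227, (cx,cy)=(0.9963,0.0864)
member 4 (2-3): L=4.8426, (cx,cy)=(0.3756,0.9268)
member 5 (2-4): L=3.5530, (cx,cy)=(1.0000,0.0000)
member 6 (3-4): L=4.8113, (cx,cy)=(0.3604,-0.9328)
member 7 (3-5): L=3.8539, (cx,cy)=(0.9922,0.1243)
member 8 (4-5): L=5.3888, (cx,cy)=(0.3878,0.9217)
solve A·x = −loads:
  F[0-1] = -1959.7200 N (compression)
  F[0-2] = +448.3101 N (tension)
  F[1-2] = +1842.0886 N (tension)
  F[1-3] = -1639.0762 N (compression)
  F[2-3] = -209.8225 N (compression)
  F[2-4] = -235.0817 N (compression)
  F[3-4] = +124.4350 N (tension)
  F[3-5] = -1770.3318 N (compression)
  F[4-5] = -490.4982 N (compression)
  Rx@0 = +356.2300 N
  Ry@0 = +1786.9576 N
  Ry@4 = +336.0324 N

-209.822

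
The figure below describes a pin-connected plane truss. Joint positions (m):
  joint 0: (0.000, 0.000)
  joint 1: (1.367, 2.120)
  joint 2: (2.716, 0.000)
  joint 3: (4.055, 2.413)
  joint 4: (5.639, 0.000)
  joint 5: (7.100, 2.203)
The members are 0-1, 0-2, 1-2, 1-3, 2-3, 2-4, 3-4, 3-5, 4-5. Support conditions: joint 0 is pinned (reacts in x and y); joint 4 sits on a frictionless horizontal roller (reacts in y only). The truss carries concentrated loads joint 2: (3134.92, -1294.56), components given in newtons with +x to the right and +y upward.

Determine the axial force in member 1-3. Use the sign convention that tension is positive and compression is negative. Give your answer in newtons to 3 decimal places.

-808.692

N=6 nodes, M=9 members, R=3 reactions → 2N=12, M+R=12
member 0 (0-1): L=2.5225, (cx,cy)=(0.5419,0.8404)
member 1 (0-2): L=2.7160, (cx,cy)=(1.0000,0.0000)
member 2 (1-2): L=2.5128, (cx,cy)=(0.5368,-0.8437)
member 3 (1-3): L=2.7039, (cx,cy)=(0.9941,0.1084)
member 4 (2-3): L=2.7596, (cx,cy)=(0.4852,0.8744)
member 5 (2-4): L=2.9230, (cx,cy)=(1.0000,0.0000)
member 6 (3-4): L=2.8865, (cx,cy)=(0.5488,-0.8360)
member 7 (3-5): L=3.0522, (cx,cy)=(0.9976,-0.0688)
member 8 (4-5): L=2.6434, (cx,cy)=(0.5527,0.8334)
solve A·x = −loads:
  F[0-1] = -798.4487 N (compression)
  F[0-2] = +3567.6147 N (tension)
  F[1-2] = +691.5079 N (tension)
  F[1-3] = -808.6924 N (compression)
  F[2-3] = +813.3039 N (tension)
  F[2-4] = +409.3056 N (tension)
  F[3-4] = -745.8601 N (compression)
  F[3-5] = -0.0000 N (tension)
  F[4-5] = +0.0000 N (tension)
  Rx@0 = -3134.9200 N
  Ry@0 = +671.0408 N
  Ry@4 = +623.5192 N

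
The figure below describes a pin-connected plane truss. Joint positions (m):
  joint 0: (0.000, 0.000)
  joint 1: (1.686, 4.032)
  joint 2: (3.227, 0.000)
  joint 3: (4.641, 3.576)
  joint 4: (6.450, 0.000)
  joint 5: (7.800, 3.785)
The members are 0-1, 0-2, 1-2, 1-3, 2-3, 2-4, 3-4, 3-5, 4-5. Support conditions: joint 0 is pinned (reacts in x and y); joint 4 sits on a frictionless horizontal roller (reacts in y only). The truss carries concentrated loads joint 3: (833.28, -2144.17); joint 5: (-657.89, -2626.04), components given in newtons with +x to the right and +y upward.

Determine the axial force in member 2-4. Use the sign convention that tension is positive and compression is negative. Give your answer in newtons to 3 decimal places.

143.992

N=6 nodes, M=9 members, R=3 reactions → 2N=12, M+R=12
member 0 (0-1): L=4.3703, (cx,cy)=(0.3858,0.9226)
member 1 (0-2): L=3.2270, (cx,cy)=(1.0000,0.0000)
member 2 (1-2): L=4.3164, (cx,cy)=(0.3570,-0.9341)
member 3 (1-3): L=2.9900, (cx,cy)=(0.9883,-0.1525)
member 4 (2-3): L=3.8454, (cx,cy)=(0.3677,0.9299)
member 5 (2-4): L=3.2230, (cx,cy)=(1.0000,0.0000)
member 6 (3-4): L=4.0075, (cx,cy)=(0.4514,-0.8923)
member 7 (3-5): L=3.1659, (cx,cy)=(0.9978,0.0660)
member 8 (4-5): L=4.0185, (cx,cy)=(0.3359,0.9419)
solve A·x = −loads:
  F[0-1] = +26.2232 N (tension)
  F[0-2] = +165.2735 N (tension)
  F[1-2] = -29.2992 N (compression)
  F[1-3] = +20.8201 N (tension)
  F[2-3] = +29.4303 N (tension)
  F[2-4] = +143.9916 N (tension)
  F[3-4] = -2408.8586 N (compression)
  F[3-5] = +286.1032 N (tension)
  F[4-5] = -2808.1285 N (compression)
  Rx@0 = -175.3900 N
  Ry@0 = -24.1932 N
  Ry@4 = +4794.4032 N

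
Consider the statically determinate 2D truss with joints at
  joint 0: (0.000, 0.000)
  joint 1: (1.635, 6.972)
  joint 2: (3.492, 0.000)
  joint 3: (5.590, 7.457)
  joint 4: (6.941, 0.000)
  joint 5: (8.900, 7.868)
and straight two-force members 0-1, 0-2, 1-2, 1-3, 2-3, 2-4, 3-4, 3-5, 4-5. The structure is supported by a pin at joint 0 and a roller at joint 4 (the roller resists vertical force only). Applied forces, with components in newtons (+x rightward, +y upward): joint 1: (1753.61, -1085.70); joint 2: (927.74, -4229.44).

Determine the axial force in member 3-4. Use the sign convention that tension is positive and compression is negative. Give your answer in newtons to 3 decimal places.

N=6 nodes, M=9 members, R=3 reactions → 2N=12, M+R=12
member 0 (0-1): L=7.1611, (cx,cy)=(0.2283,0.9736)
member 1 (0-2): L=3.4920, (cx,cy)=(1.0000,0.0000)
member 2 (1-2): L=7.2151, (cx,cy)=(0.2574,-0.9663)
member 3 (1-3): L=3.9846, (cx,cy)=(0.9926,0.1217)
member 4 (2-3): L=7.7465, (cx,cy)=(0.2708,0.9626)
member 5 (2-4): L=3.4490, (cx,cy)=(1.0000,0.0000)
member 6 (3-4): L=7.5784, (cx,cy)=(0.1783,-0.9840)
member 7 (3-5): L=3.3354, (cx,cy)=(0.9924,0.1232)
member 8 (4-5): L=8.1082, (cx,cy)=(0.2416,0.9704)
solve A·x = −loads:
  F[0-1] = -1201.8780 N (compression)
  F[0-2] = +2955.7573 N (tension)
  F[1-2] = -164.6120 N (compression)
  F[1-3] = -2000.5242 N (compression)
  F[2-3] = +4558.8867 N (tension)
  F[2-4] = +750.9594 N (tension)
  F[3-4] = -4212.4841 N (compression)
  F[3-5] = +0.0000 N (tension)
  F[4-5] = -0.0000 N (compression)
  Rx@0 = -2681.3500 N
  Ry@0 = +1170.1331 N
  Ry@4 = +4145.0069 N

-4212.484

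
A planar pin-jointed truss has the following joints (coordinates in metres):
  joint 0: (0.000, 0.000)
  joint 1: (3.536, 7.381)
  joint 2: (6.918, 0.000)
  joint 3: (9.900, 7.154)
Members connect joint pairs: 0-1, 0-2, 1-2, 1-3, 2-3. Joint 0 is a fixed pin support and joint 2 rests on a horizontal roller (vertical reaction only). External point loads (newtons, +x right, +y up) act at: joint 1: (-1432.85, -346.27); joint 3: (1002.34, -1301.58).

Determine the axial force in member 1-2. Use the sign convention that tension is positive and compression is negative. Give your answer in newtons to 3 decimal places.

-330.125

N=4 nodes, M=5 members, R=3 reactions → 2N=8, M+R=8
member 0 (0-1): L=8.1843, (cx,cy)=(0.4320,0.9019)
member 1 (0-2): L=6.9180, (cx,cy)=(1.0000,0.0000)
member 2 (1-2): L=8.1189, (cx,cy)=(0.4166,-0.9091)
member 3 (1-3): L=6.3680, (cx,cy)=(0.9994,-0.0356)
member 4 (2-3): L=7.7506, (cx,cy)=(0.3847,0.9230)
solve A·x = −loads:
  F[0-1] = -111.3798 N (compression)
  F[0-2] = -382.3886 N (compression)
  F[1-2] = -330.1248 N (compression)
  F[1-3] = +1523.2125 N (tension)
  F[2-3] = -1351.3009 N (compression)
  Rx@0 = +430.5100 N
  Ry@0 = +100.4480 N
  Ry@2 = +1547.4020 N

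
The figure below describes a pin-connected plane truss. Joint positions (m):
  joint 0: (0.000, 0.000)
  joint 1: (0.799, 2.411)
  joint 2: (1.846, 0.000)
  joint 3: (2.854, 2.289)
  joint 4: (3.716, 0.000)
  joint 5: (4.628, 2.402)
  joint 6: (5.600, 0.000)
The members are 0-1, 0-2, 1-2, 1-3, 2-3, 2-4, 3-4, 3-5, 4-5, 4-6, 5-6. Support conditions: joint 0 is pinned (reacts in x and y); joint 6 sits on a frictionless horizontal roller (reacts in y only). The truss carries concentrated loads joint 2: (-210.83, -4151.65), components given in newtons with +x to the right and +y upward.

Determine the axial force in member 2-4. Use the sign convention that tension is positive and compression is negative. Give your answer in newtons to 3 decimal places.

N=7 nodes, M=11 members, R=3 reactions → 2N=14, M+R=14
member 0 (0-1): L=2.5399, (cx,cy)=(0.3146,0.9492)
member 1 (0-2): L=1.8460, (cx,cy)=(1.0000,0.0000)
member 2 (1-2): L=2.6285, (cx,cy)=(0.3983,-0.9172)
member 3 (1-3): L=2.0586, (cx,cy)=(0.9982,-0.0593)
member 4 (2-3): L=2.5011, (cx,cy)=(0.4030,0.9152)
member 5 (2-4): L=1.8700, (cx,cy)=(1.0000,0.0000)
member 6 (3-4): L=2.4459, (cx,cy)=(0.3524,-0.9358)
member 7 (3-5): L=1.7776, (cx,cy)=(0.9980,0.0636)
member 8 (4-5): L=2.5693, (cx,cy)=(0.3550,0.9349)
member 9 (4-6): L=1.8840, (cx,cy)=(1.0000,0.0000)
member 10 (5-6): L=2.5912, (cx,cy)=(0.3751,-0.9270)
solve A·x = −loads:
  F[0-1] = -2931.9336 N (compression)
  F[0-2] = +711.4792 N (tension)
  F[1-2] = +3175.7494 N (tension)
  F[1-3] = -2191.1333 N (compression)
  F[2-3] = +1353.4970 N (tension)
  F[2-4] = +1641.7958 N (tension)
  F[3-4] = -1537.2604 N (compression)
  F[3-5] = -1102.2601 N (compression)
  F[4-5] = +1538.8378 N (tension)
  F[4-6] = +553.8060 N (tension)
  F[5-6] = -1476.3680 N (compression)
  Rx@0 = +210.8300 N
  Ry@0 = +2783.0882 N
  Ry@6 = +1368.5618 N

1641.796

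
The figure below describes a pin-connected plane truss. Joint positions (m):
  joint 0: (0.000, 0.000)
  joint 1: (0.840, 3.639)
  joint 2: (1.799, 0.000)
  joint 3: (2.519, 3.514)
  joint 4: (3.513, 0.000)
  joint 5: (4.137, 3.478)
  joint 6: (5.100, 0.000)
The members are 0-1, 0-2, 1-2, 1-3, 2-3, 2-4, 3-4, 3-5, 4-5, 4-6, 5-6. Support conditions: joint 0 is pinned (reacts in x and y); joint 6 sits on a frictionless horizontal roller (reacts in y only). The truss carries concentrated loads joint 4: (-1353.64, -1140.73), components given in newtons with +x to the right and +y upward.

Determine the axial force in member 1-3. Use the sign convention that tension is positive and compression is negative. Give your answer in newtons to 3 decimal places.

-179.492

N=7 nodes, M=11 members, R=3 reactions → 2N=14, M+R=14
member 0 (0-1): L=3.7347, (cx,cy)=(0.2249,0.9744)
member 1 (0-2): L=1.7990, (cx,cy)=(1.0000,0.0000)
member 2 (1-2): L=3.7632, (cx,cy)=(0.2548,-0.9670)
member 3 (1-3): L=1.6836, (cx,cy)=(0.9972,-0.0742)
member 4 (2-3): L=3.5870, (cx,cy)=(0.2007,0.9796)
member 5 (2-4): L=1.7140, (cx,cy)=(1.0000,0.0000)
member 6 (3-4): L=3.6519, (cx,cy)=(0.2722,-0.9622)
member 7 (3-5): L=1.6184, (cx,cy)=(0.9998,-0.0222)
member 8 (4-5): L=3.5335, (cx,cy)=(0.1766,0.9843)
member 9 (4-6): L=1.5870, (cx,cy)=(1.0000,0.0000)
member 10 (5-6): L=3.6089, (cx,cy)=(0.2668,-0.9637)
solve A·x = −loads:
  F[0-1] = -364.3026 N (compression)
  F[0-2] = -1271.7017 N (compression)
  F[1-2] = +380.8688 N (tension)
  F[1-3] = -179.4917 N (compression)
  F[2-3] = -375.9458 N (compression)
  F[2-4] = -1099.1820 N (compression)
  F[3-4] = +377.1539 N (tension)
  F[3-5] = -357.2033 N (compression)
  F[4-5] = +790.2354 N (tension)
  F[4-6] = +217.5643 N (tension)
  F[5-6] = -815.3255 N (compression)
  Rx@0 = +1353.6400 N
  Ry@0 = +354.9683 N
  Ry@6 = +785.7617 N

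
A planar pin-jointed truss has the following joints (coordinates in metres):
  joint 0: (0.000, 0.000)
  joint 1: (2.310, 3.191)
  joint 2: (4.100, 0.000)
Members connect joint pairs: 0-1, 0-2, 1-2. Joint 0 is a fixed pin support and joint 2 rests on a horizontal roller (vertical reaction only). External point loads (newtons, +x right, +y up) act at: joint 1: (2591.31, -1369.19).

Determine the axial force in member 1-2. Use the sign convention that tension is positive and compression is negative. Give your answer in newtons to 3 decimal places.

-3196.943

N=3 nodes, M=3 members, R=3 reactions → 2N=6, M+R=6
member 0 (0-1): L=3.9394, (cx,cy)=(0.5864,0.8100)
member 1 (0-2): L=4.1000, (cx,cy)=(1.0000,0.0000)
member 2 (1-2): L=3.6588, (cx,cy)=(0.4892,-0.8722)
solve A·x = −loads:
  F[0-1] = +1751.8244 N (tension)
  F[0-2] = +1564.0591 N (tension)
  F[1-2] = -3196.9435 N (compression)
  Rx@0 = -2591.3100 N
  Ry@0 = -1419.0293 N
  Ry@2 = +2788.2193 N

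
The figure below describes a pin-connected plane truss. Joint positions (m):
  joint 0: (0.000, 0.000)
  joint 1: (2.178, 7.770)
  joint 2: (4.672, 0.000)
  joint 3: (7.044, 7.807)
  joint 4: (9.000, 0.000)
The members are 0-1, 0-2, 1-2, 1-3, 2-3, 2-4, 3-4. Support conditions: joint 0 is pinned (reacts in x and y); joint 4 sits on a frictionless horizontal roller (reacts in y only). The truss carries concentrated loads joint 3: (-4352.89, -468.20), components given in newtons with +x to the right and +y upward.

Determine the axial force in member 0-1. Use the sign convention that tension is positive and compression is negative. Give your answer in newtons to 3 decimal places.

-4027.105

N=5 nodes, M=7 members, R=3 reactions → 2N=10, M+R=10
member 0 (0-1): L=8.0695, (cx,cy)=(0.2699,0.9629)
member 1 (0-2): L=4.6720, (cx,cy)=(1.0000,0.0000)
member 2 (1-2): L=8.1604, (cx,cy)=(0.3056,-0.9522)
member 3 (1-3): L=4.8661, (cx,cy)=(1.0000,0.0076)
member 4 (2-3): L=8.1594, (cx,cy)=(0.2907,0.9568)
member 5 (2-4): L=4.3280, (cx,cy)=(1.0000,0.0000)
member 6 (3-4): L=8.0483, (cx,cy)=(0.2430,-0.9700)
solve A·x = −loads:
  F[0-1] = -4027.1046 N (compression)
  F[0-2] = -3265.9515 N (compression)
  F[1-2] = +4053.9265 N (tension)
  F[1-3] = -2325.9685 N (compression)
  F[2-3] = -4034.1894 N (compression)
  F[2-4] = -854.2175 N (compression)
  F[3-4] = +3514.8268 N (tension)
  Rx@0 = +4352.8900 N
  Ry@0 = +3877.6457 N
  Ry@4 = -3409.4457 N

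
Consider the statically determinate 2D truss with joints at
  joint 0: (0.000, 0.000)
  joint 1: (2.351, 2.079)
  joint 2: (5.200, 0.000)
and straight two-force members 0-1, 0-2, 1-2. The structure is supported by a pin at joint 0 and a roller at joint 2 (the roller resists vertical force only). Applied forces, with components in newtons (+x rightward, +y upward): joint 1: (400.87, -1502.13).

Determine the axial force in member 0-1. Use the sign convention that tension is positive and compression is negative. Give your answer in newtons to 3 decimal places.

N=3 nodes, M=3 members, R=3 reactions → 2N=6, M+R=6
member 0 (0-1): L=3.1384, (cx,cy)=(0.7491,0.6624)
member 1 (0-2): L=5.2000, (cx,cy)=(1.0000,0.0000)
member 2 (1-2): L=3.5269, (cx,cy)=(0.8078,-0.5895)
solve A·x = −loads:
  F[0-1] = -1000.4223 N (compression)
  F[0-2] = +1150.2985 N (tension)
  F[1-2] = -1424.0052 N (compression)
  Rx@0 = -400.8700 N
  Ry@0 = +662.7230 N
  Ry@2 = +839.4070 N

-1000.422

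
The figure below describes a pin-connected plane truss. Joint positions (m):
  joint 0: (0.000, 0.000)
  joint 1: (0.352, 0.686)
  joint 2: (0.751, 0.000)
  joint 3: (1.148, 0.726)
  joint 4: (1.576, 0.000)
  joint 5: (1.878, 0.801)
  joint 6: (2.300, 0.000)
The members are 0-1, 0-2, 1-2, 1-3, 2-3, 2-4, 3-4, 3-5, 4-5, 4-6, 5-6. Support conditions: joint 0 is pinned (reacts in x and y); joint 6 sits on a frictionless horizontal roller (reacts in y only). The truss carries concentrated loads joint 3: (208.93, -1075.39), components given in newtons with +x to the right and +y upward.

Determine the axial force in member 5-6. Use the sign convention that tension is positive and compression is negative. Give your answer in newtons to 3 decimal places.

N=7 nodes, M=11 members, R=3 reactions → 2N=14, M+R=14
member 0 (0-1): L=0.7710, (cx,cy)=(0.4565,0.8897)
member 1 (0-2): L=0.7510, (cx,cy)=(1.0000,0.0000)
member 2 (1-2): L=0.7936, (cx,cy)=(0.5028,-0.8644)
member 3 (1-3): L=0.7970, (cx,cy)=(0.9987,0.0502)
member 4 (2-3): L=0.8275, (cx,cy)=(0.4798,0.8774)
member 5 (2-4): L=0.8250, (cx,cy)=(1.0000,0.0000)
member 6 (3-4): L=0.8428, (cx,cy)=(0.5078,-0.8614)
member 7 (3-5): L=0.7338, (cx,cy)=(0.9948,0.1022)
member 8 (4-5): L=0.8560, (cx,cy)=(0.3528,0.9357)
member 9 (4-6): L=0.7240, (cx,cy)=(1.0000,0.0000)
member 10 (5-6): L=0.9054, (cx,cy)=(0.4661,-0.8847)
solve A·x = −loads:
  F[0-1] = -531.2756 N (compression)
  F[0-2] = +451.4718 N (tension)
  F[1-2] = +517.5921 N (tension)
  F[1-3] = -503.4079 N (compression)
  F[2-3] = -509.9413 N (compression)
  F[2-4] = +956.3648 N (tension)
  F[3-4] = -767.2382 N (compression)
  F[3-5] = -569.7064 N (compression)
  F[4-5] = +706.3498 N (tension)
  F[4-6] = +317.5321 N (tension)
  F[5-6] = -681.2378 N (compression)
  Rx@0 = -208.9300 N
  Ry@0 = +472.6809 N
  Ry@6 = +602.7091 N

-681.238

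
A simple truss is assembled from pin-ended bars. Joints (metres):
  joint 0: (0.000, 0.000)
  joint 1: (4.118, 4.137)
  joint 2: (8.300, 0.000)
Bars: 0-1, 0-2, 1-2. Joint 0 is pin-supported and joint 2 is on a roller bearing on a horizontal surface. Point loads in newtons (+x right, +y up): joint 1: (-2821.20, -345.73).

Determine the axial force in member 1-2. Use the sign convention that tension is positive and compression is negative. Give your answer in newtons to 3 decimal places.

1755.580

N=3 nodes, M=3 members, R=3 reactions → 2N=6, M+R=6
member 0 (0-1): L=5.8372, (cx,cy)=(0.7055,0.7087)
member 1 (0-2): L=8.3000, (cx,cy)=(1.0000,0.0000)
member 2 (1-2): L=5.8825, (cx,cy)=(0.7109,-0.7033)
solve A·x = −loads:
  F[0-1] = -2229.8673 N (compression)
  F[0-2] = -1248.0790 N (compression)
  F[1-2] = +1755.5796 N (tension)
  Rx@0 = +2821.2000 N
  Ry@0 = +1580.3792 N
  Ry@2 = -1234.6492 N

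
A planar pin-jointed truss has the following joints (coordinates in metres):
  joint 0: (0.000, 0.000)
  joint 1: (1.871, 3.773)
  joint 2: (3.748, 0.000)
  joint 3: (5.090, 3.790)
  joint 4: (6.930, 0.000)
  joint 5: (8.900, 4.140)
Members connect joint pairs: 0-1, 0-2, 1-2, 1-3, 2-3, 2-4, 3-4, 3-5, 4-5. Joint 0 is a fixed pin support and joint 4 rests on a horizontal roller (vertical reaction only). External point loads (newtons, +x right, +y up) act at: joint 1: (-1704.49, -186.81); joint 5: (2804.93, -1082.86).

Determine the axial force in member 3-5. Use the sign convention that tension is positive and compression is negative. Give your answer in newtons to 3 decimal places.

N=6 nodes, M=9 members, R=3 reactions → 2N=12, M+R=12
member 0 (0-1): L=4.2114, (cx,cy)=(0.4443,0.8959)
member 1 (0-2): L=3.7480, (cx,cy)=(1.0000,0.0000)
member 2 (1-2): L=4.2141, (cx,cy)=(0.4454,-0.8953)
member 3 (1-3): L=3.2190, (cx,cy)=(1.0000,0.0053)
member 4 (2-3): L=4.0206, (cx,cy)=(0.3338,0.9427)
member 5 (2-4): L=3.1820, (cx,cy)=(1.0000,0.0000)
member 6 (3-4): L=4.2130, (cx,cy)=(0.4367,-0.8996)
member 7 (3-5): L=3.8260, (cx,cy)=(0.9958,0.0915)
member 8 (4-5): L=4.5848, (cx,cy)=(0.4297,0.9030)
solve A·x = −loads:
  F[0-1] = +1025.9292 N (tension)
  F[0-2] = +644.6537 N (tension)
  F[1-2] = -1219.2835 N (compression)
  F[1-3] = +2703.3941 N (tension)
  F[2-3] = +1158.0730 N (tension)
  F[2-4] = -284.9711 N (compression)
  F[3-4] = -874.8300 N (compression)
  F[3-5] = +3486.5928 N (tension)
  F[4-5] = -1552.4214 N (compression)
  Rx@0 = -1100.4400 N
  Ry@0 = -919.1244 N
  Ry@4 = +2188.7944 N

3486.593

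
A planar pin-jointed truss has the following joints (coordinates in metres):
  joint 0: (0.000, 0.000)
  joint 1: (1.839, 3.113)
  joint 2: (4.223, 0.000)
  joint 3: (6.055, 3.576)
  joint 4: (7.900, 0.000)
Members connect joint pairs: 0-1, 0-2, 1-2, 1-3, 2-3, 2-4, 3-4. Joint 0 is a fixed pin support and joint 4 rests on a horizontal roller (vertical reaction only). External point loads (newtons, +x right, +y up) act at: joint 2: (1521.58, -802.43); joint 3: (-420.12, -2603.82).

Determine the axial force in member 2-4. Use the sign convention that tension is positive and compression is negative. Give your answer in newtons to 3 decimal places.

N=5 nodes, M=7 members, R=3 reactions → 2N=10, M+R=10
member 0 (0-1): L=3.6156, (cx,cy)=(0.5086,0.8610)
member 1 (0-2): L=4.2230, (cx,cy)=(1.0000,0.0000)
member 2 (1-2): L=3.9210, (cx,cy)=(0.6080,-0.7939)
member 3 (1-3): L=4.2413, (cx,cy)=(0.9940,0.1092)
member 4 (2-3): L=4.0180, (cx,cy)=(0.4560,0.8900)
member 5 (2-4): L=3.6770, (cx,cy)=(1.0000,0.0000)
member 6 (3-4): L=4.0239, (cx,cy)=(0.4585,-0.8887)
solve A·x = −loads:
  F[0-1] = -1360.9537 N (compression)
  F[0-2] = +1793.6775 N (tension)
  F[1-2] = +1273.0824 N (tension)
  F[1-3] = -1475.0778 N (compression)
  F[2-3] = -234.0540 N (compression)
  F[2-4] = +1152.8600 N (tension)
  F[3-4] = -2514.3619 N (compression)
  Rx@0 = -1101.4600 N
  Ry@0 = +1171.7636 N
  Ry@4 = +2234.4864 N

1152.860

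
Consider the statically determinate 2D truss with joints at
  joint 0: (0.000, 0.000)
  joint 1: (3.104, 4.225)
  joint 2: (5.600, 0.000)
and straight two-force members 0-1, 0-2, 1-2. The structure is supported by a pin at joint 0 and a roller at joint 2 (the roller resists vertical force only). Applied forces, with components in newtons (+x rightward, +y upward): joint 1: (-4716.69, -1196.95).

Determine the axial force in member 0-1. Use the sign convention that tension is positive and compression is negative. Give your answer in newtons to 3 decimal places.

N=3 nodes, M=3 members, R=3 reactions → 2N=6, M+R=6
member 0 (0-1): L=5.2427, (cx,cy)=(0.5921,0.8059)
member 1 (0-2): L=5.6000, (cx,cy)=(1.0000,0.0000)
member 2 (1-2): L=4.9072, (cx,cy)=(0.5086,-0.8610)
solve A·x = −loads:
  F[0-1] = -5077.7100 N (compression)
  F[0-2] = -1710.3489 N (compression)
  F[1-2] = +3362.5919 N (tension)
  Rx@0 = +4716.6900 N
  Ry@0 = +4092.0719 N
  Ry@2 = -2895.1219 N

-5077.710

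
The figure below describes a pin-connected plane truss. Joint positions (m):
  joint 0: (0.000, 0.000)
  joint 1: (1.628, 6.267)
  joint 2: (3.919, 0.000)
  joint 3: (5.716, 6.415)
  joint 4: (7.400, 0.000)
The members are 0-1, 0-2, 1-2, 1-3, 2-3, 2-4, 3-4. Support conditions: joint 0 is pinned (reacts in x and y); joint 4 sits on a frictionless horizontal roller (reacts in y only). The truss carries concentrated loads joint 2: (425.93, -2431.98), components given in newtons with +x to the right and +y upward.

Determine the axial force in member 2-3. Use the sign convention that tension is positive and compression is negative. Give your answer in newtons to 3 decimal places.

1364.088

N=5 nodes, M=7 members, R=3 reactions → 2N=10, M+R=10
member 0 (0-1): L=6.4750, (cx,cy)=(0.2514,0.9679)
member 1 (0-2): L=3.9190, (cx,cy)=(1.0000,0.0000)
member 2 (1-2): L=6.6726, (cx,cy)=(0.3433,-0.9392)
member 3 (1-3): L=4.0907, (cx,cy)=(0.9993,0.0362)
member 4 (2-3): L=6.6619, (cx,cy)=(0.2697,0.9629)
member 5 (2-4): L=3.4810, (cx,cy)=(1.0000,0.0000)
member 6 (3-4): L=6.6324, (cx,cy)=(0.2539,-0.9672)
solve A·x = −loads:
  F[0-1] = -1181.9868 N (compression)
  F[0-2] = +723.1151 N (tension)
  F[1-2] = +1190.8463 N (tension)
  F[1-3] = -706.5163 N (compression)
  F[2-3] = +1364.0880 N (tension)
  F[2-4] = +338.1030 N (tension)
  F[3-4] = -1331.6019 N (compression)
  Rx@0 = -425.9300 N
  Ry@0 = +1144.0165 N
  Ry@4 = +1287.9635 N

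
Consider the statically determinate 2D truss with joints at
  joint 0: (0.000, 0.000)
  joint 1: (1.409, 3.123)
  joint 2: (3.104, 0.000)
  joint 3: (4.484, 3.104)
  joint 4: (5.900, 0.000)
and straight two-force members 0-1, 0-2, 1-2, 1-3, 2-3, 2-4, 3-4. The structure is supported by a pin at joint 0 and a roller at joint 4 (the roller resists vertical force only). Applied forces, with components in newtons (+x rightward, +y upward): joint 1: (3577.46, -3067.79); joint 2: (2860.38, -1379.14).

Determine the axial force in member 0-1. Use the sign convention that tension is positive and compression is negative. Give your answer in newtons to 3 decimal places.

-1201.401

N=5 nodes, M=7 members, R=3 reactions → 2N=10, M+R=10
member 0 (0-1): L=3.4261, (cx,cy)=(0.4113,0.9115)
member 1 (0-2): L=3.1040, (cx,cy)=(1.0000,0.0000)
member 2 (1-2): L=3.5533, (cx,cy)=(0.4770,-0.8789)
member 3 (1-3): L=3.0751, (cx,cy)=(1.0000,-0.0062)
member 4 (2-3): L=3.3969, (cx,cy)=(0.4062,0.9138)
member 5 (2-4): L=2.7960, (cx,cy)=(1.0000,0.0000)
member 6 (3-4): L=3.4117, (cx,cy)=(0.4150,-0.9098)
solve A·x = −loads:
  F[0-1] = -1201.4009 N (compression)
  F[0-2] = +6931.9166 N (tension)
  F[1-2] = -2223.3421 N (compression)
  F[1-3] = -3011.0214 N (compression)
  F[2-3] = +3647.7969 N (tension)
  F[2-4] = +1529.0547 N (tension)
  F[3-4] = -3684.1209 N (compression)
  Rx@0 = -6437.8400 N
  Ry@0 = +1095.1039 N
  Ry@4 = +3351.8261 N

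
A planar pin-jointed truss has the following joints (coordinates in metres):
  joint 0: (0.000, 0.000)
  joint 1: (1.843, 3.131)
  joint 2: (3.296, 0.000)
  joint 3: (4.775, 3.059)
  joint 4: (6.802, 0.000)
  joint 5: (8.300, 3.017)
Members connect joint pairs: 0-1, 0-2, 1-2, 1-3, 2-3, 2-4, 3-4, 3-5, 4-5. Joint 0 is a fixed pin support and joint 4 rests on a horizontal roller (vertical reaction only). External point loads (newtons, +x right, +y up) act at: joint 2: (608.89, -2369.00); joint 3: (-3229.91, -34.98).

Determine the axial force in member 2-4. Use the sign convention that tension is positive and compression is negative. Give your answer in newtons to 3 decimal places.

-185.585

N=6 nodes, M=9 members, R=3 reactions → 2N=12, M+R=12
member 0 (0-1): L=3.6332, (cx,cy)=(0.5073,0.8618)
member 1 (0-2): L=3.2960, (cx,cy)=(1.0000,0.0000)
member 2 (1-2): L=3.4517, (cx,cy)=(0.4209,-0.9071)
member 3 (1-3): L=2.9329, (cx,cy)=(0.9997,-0.0245)
member 4 (2-3): L=3.3978, (cx,cy)=(0.4353,0.9003)
member 5 (2-4): L=3.5060, (cx,cy)=(1.0000,0.0000)
member 6 (3-4): L=3.6696, (cx,cy)=(0.5524,-0.8336)
member 7 (3-5): L=3.5253, (cx,cy)=(0.9999,-0.0119)
member 8 (4-5): L=3.3684, (cx,cy)=(0.4447,0.8957)
solve A·x = −loads:
  F[0-1] = -3114.5227 N (compression)
  F[0-2] = -1041.1077 N (compression)
  F[1-2] = +3036.3617 N (tension)
  F[1-3] = -2858.9291 N (compression)
  F[2-3] = -427.8997 N (compression)
  F[2-4] = -185.5846 N (compression)
  F[3-4] = +335.9781 N (tension)
  F[3-5] = -0.0000 N (compression)
  F[4-5] = +0.0000 N (tension)
  Rx@0 = +2621.0200 N
  Ry@0 = +2684.0507 N
  Ry@4 = -280.0707 N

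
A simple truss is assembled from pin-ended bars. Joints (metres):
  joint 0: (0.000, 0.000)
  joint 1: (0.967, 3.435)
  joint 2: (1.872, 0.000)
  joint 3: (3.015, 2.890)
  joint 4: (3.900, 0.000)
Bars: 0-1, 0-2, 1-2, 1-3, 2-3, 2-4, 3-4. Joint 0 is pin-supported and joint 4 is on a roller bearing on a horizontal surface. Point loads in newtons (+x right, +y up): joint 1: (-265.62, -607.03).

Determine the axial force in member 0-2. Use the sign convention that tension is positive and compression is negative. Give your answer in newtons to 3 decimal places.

-71.244

N=5 nodes, M=7 members, R=3 reactions → 2N=10, M+R=10
member 0 (0-1): L=3.5685, (cx,cy)=(0.2710,0.9626)
member 1 (0-2): L=1.8720, (cx,cy)=(1.0000,0.0000)
member 2 (1-2): L=3.5522, (cx,cy)=(0.2548,-0.9670)
member 3 (1-3): L=2.1193, (cx,cy)=(0.9664,-0.2572)
member 4 (2-3): L=3.1078, (cx,cy)=(0.3678,0.9299)
member 5 (2-4): L=2.0280, (cx,cy)=(1.0000,0.0000)
member 6 (3-4): L=3.0225, (cx,cy)=(0.2928,-0.9562)
solve A·x = −loads:
  F[0-1] = -717.3058 N (compression)
  F[0-2] = -71.2438 N (compression)
  F[1-2] = +71.7064 N (tension)
  F[1-3] = +54.8188 N (tension)
  F[2-3] = -74.5664 N (compression)
  F[2-4] = -25.5510 N (compression)
  F[3-4] = +87.2622 N (tension)
  Rx@0 = +265.6200 N
  Ry@0 = +690.4676 N
  Ry@4 = -83.4376 N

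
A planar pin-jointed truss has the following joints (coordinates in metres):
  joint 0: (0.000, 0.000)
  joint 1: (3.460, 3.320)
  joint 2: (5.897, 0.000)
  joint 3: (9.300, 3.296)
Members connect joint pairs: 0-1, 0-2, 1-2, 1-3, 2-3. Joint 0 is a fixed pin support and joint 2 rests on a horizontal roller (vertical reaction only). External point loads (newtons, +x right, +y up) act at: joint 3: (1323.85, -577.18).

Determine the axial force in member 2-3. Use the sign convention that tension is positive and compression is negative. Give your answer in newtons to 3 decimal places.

-818.319

N=4 nodes, M=5 members, R=3 reactions → 2N=8, M+R=8
member 0 (0-1): L=4.7952, (cx,cy)=(0.7216,0.6924)
member 1 (0-2): L=5.8970, (cx,cy)=(1.0000,0.0000)
member 2 (1-2): L=4.1184, (cx,cy)=(0.5917,-0.8061)
member 3 (1-3): L=5.8400, (cx,cy)=(1.0000,-0.0041)
member 4 (2-3): L=4.7375, (cx,cy)=(0.7183,0.6957)
solve A·x = −loads:
  F[0-1] = +1549.7936 N (tension)
  F[0-2] = +205.5903 N (tension)
  F[1-2] = -1340.8036 N (compression)
  F[1-3] = +1911.6723 N (tension)
  F[2-3] = -818.3189 N (compression)
  Rx@0 = -1323.8500 N
  Ry@0 = -1073.0122 N
  Ry@2 = +1650.1922 N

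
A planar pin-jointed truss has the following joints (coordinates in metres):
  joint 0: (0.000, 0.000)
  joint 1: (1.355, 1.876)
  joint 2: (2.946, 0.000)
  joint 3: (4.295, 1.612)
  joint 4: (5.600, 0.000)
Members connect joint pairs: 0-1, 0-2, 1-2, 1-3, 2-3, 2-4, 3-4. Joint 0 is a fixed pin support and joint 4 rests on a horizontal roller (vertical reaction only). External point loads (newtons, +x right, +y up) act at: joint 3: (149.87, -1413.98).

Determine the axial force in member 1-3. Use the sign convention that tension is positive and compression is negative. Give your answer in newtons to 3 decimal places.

N=5 nodes, M=7 members, R=3 reactions → 2N=10, M+R=10
member 0 (0-1): L=2.3142, (cx,cy)=(0.5855,0.8107)
member 1 (0-2): L=2.9460, (cx,cy)=(1.0000,0.0000)
member 2 (1-2): L=2.4598, (cx,cy)=(0.6468,-0.7627)
member 3 (1-3): L=2.9518, (cx,cy)=(0.9960,-0.0894)
member 4 (2-3): L=2.1020, (cx,cy)=(0.6418,0.7669)
member 5 (2-4): L=2.6540, (cx,cy)=(1.0000,0.0000)
member 6 (3-4): L=2.0740, (cx,cy)=(0.6292,-0.7772)
solve A·x = −loads:
  F[0-1] = -353.2528 N (compression)
  F[0-2] = +356.7073 N (tension)
  F[1-2] = +432.7959 N (tension)
  F[1-3] = -488.7276 N (compression)
  F[2-3] = -430.4071 N (compression)
  F[2-4] = +912.8631 N (tension)
  F[3-4] = -1450.8035 N (compression)
  Rx@0 = -149.8700 N
  Ry@0 = +286.3667 N
  Ry@4 = +1127.6133 N

-488.728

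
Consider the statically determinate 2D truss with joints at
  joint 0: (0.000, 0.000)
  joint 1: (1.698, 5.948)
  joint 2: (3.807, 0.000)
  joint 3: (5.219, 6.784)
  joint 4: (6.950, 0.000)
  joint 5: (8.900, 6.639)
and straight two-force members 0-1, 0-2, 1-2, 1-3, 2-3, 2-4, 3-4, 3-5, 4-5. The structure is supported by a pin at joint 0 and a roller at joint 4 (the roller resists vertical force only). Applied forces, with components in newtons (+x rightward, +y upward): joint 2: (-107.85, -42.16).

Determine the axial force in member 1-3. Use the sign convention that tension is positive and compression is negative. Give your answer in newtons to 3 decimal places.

N=6 nodes, M=9 members, R=3 reactions → 2N=12, M+R=12
member 0 (0-1): L=6.1856, (cx,cy)=(0.2745,0.9616)
member 1 (0-2): L=3.8070, (cx,cy)=(1.0000,0.0000)
member 2 (1-2): L=6.3108, (cx,cy)=(0.3342,-0.9425)
member 3 (1-3): L=3.6189, (cx,cy)=(0.9730,0.2310)
member 4 (2-3): L=6.9294, (cx,cy)=(0.2038,0.9790)
member 5 (2-4): L=3.1430, (cx,cy)=(1.0000,0.0000)
member 6 (3-4): L=7.0014, (cx,cy)=(0.2472,-0.9690)
member 7 (3-5): L=3.6839, (cx,cy)=(0.9992,-0.0394)
member 8 (4-5): L=6.9195, (cx,cy)=(0.2818,0.9595)
solve A·x = −loads:
  F[0-1] = -19.8277 N (compression)
  F[0-2] = -102.4071 N (compression)
  F[1-2] = +17.3936 N (tension)
  F[1-3] = -11.5685 N (compression)
  F[2-3] = +26.3186 N (tension)
  F[2-4] = +5.8926 N (tension)
  F[3-4] = -23.8339 N (compression)
  F[3-5] = -0.0000 N (tension)
  F[4-5] = +0.0000 N (tension)
  Rx@0 = +107.8500 N
  Ry@0 = +19.0660 N
  Ry@4 = +23.0940 N

-11.568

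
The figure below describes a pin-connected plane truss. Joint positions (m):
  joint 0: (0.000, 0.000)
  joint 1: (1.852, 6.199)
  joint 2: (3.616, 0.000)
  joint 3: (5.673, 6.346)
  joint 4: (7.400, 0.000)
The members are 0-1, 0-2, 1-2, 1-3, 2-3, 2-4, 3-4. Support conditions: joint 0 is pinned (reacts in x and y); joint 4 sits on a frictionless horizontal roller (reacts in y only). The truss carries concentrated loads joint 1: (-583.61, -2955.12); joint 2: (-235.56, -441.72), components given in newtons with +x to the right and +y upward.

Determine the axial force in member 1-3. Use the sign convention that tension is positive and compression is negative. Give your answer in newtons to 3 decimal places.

-281.906

N=5 nodes, M=7 members, R=3 reactions → 2N=10, M+R=10
member 0 (0-1): L=6.4697, (cx,cy)=(0.2863,0.9582)
member 1 (0-2): L=3.6160, (cx,cy)=(1.0000,0.0000)
member 2 (1-2): L=6.4451, (cx,cy)=(0.2737,-0.9618)
member 3 (1-3): L=3.8238, (cx,cy)=(0.9993,0.0384)
member 4 (2-3): L=6.6711, (cx,cy)=(0.3083,0.9513)
member 5 (2-4): L=3.7840, (cx,cy)=(1.0000,0.0000)
member 6 (3-4): L=6.5768, (cx,cy)=(0.2626,-0.9649)
solve A·x = −loads:
  F[0-1] = -3058.2865 N (compression)
  F[0-2] = +56.2823 N (tension)
  F[1-2] = -37.0656 N (compression)
  F[1-3] = -281.9060 N (compression)
  F[2-3] = +501.8221 N (tension)
  F[2-4] = +126.9622 N (tension)
  F[3-4] = -483.5001 N (compression)
  Rx@0 = +819.1700 N
  Ry@0 = +2930.3071 N
  Ry@4 = +466.5329 N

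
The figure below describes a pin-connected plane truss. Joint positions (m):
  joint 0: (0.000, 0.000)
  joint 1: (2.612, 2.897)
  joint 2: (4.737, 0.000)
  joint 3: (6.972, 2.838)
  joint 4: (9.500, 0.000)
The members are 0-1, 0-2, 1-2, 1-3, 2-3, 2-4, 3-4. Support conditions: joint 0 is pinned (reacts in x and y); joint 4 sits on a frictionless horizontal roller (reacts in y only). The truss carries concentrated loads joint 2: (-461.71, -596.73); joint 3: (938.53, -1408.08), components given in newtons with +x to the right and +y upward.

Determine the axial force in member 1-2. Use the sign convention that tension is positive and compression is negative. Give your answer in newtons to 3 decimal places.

498.925

N=5 nodes, M=7 members, R=3 reactions → 2N=10, M+R=10
member 0 (0-1): L=3.9007, (cx,cy)=(0.6696,0.7427)
member 1 (0-2): L=4.7370, (cx,cy)=(1.0000,0.0000)
member 2 (1-2): L=3.5928, (cx,cy)=(0.5915,-0.8063)
member 3 (1-3): L=4.3604, (cx,cy)=(0.9999,-0.0135)
member 4 (2-3): L=3.6124, (cx,cy)=(0.6187,0.7856)
member 5 (2-4): L=4.7630, (cx,cy)=(1.0000,0.0000)
member 6 (3-4): L=3.8007, (cx,cy)=(0.6651,-0.7467)
solve A·x = −loads:
  F[0-1] = -529.8349 N (compression)
  F[0-2] = +831.6134 N (tension)
  F[1-2] = +498.9246 N (tension)
  F[1-3] = -649.9470 N (compression)
  F[2-3] = +247.4842 N (tension)
  F[2-4] = +1435.2986 N (tension)
  F[3-4] = -2157.8656 N (compression)
  Rx@0 = -476.8200 N
  Ry@0 = +393.5056 N
  Ry@4 = +1611.3044 N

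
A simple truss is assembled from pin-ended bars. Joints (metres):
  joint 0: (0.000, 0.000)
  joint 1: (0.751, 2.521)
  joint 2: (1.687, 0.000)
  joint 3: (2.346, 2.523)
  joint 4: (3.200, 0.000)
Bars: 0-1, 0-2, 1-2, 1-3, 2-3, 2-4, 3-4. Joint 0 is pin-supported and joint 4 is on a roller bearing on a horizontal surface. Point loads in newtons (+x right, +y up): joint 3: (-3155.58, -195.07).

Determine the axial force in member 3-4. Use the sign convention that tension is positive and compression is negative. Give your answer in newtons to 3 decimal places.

2475.660

N=5 nodes, M=7 members, R=3 reactions → 2N=10, M+R=10
member 0 (0-1): L=2.6305, (cx,cy)=(0.2855,0.9584)
member 1 (0-2): L=1.6870, (cx,cy)=(1.0000,0.0000)
member 2 (1-2): L=2.6892, (cx,cy)=(0.3481,-0.9375)
member 3 (1-3): L=1.5950, (cx,cy)=(1.0000,0.0013)
member 4 (2-3): L=2.6076, (cx,cy)=(0.2527,0.9675)
member 5 (2-4): L=1.5130, (cx,cy)=(1.0000,0.0000)
member 6 (3-4): L=2.6636, (cx,cy)=(0.3206,-0.9472)
solve A·x = −loads:
  F[0-1] = -2650.3469 N (compression)
  F[0-2] = -2398.9089 N (compression)
  F[1-2] = +2707.1860 N (tension)
  F[1-3] = -1698.9495 N (compression)
  F[2-3] = -2623.0512 N (compression)
  F[2-4] = -793.7383 N (compression)
  F[3-4] = +2475.6596 N (tension)
  Rx@0 = +3155.5800 N
  Ry@0 = +2540.0369 N
  Ry@4 = -2344.9669 N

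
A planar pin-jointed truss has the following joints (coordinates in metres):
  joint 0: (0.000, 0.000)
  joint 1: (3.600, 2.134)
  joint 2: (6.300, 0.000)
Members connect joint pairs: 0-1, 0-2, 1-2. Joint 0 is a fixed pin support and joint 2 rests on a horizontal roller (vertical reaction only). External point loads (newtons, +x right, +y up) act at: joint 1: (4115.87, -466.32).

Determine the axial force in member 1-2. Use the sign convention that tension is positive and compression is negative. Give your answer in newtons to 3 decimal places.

-2678.113

N=3 nodes, M=3 members, R=3 reactions → 2N=6, M+R=6
member 0 (0-1): L=4.1850, (cx,cy)=(0.8602,0.5099)
member 1 (0-2): L=6.3000, (cx,cy)=(1.0000,0.0000)
member 2 (1-2): L=3.4415, (cx,cy)=(0.7845,-0.6201)
solve A·x = −loads:
  F[0-1] = +2342.1658 N (tension)
  F[0-2] = +2101.0882 N (tension)
  F[1-2] = -2678.1131 N (compression)
  Rx@0 = -4115.8700 N
  Ry@0 = -1194.3179 N
  Ry@2 = +1660.6379 N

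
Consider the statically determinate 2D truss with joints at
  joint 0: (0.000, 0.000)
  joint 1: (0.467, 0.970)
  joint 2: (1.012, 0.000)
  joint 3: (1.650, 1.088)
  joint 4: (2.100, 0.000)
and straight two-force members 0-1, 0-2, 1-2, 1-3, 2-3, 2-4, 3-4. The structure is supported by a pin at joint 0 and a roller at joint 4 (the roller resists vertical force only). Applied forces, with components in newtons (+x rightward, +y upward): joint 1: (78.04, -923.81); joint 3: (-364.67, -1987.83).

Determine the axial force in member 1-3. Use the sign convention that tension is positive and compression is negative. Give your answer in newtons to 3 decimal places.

N=5 nodes, M=7 members, R=3 reactions → 2N=10, M+R=10
member 0 (0-1): L=1.0766, (cx,cy)=(0.4338,0.9010)
member 1 (0-2): L=1.0120, (cx,cy)=(1.0000,0.0000)
member 2 (1-2): L=1.1126, (cx,cy)=(0.4898,-0.8718)
member 3 (1-3): L=1.1889, (cx,cy)=(0.9951,0.0993)
member 4 (2-3): L=1.2613, (cx,cy)=(0.5058,0.8626)
member 5 (2-4): L=1.0880, (cx,cy)=(1.0000,0.0000)
member 6 (3-4): L=1.1774, (cx,cy)=(0.3822,-0.9241)
solve A·x = −loads:
  F[0-1] = -1439.7345 N (compression)
  F[0-2] = +337.9091 N (tension)
  F[1-2] = +329.4680 N (tension)
  F[1-3] = -868.2512 N (compression)
  F[2-3] = -332.9776 N (compression)
  F[2-4] = +667.7278 N (tension)
  F[3-4] = -1747.0558 N (compression)
  Rx@0 = +286.6300 N
  Ry@0 = +1297.2226 N
  Ry@4 = +1614.4174 N

-868.251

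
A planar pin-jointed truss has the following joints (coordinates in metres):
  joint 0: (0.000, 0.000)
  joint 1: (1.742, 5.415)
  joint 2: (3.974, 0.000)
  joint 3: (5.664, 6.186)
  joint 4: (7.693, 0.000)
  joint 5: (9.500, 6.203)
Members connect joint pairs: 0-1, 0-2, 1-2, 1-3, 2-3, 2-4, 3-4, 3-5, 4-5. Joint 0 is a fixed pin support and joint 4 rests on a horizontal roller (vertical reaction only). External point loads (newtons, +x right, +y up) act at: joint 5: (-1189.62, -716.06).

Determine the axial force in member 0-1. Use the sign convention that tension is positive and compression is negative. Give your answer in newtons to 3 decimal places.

N=6 nodes, M=9 members, R=3 reactions → 2N=12, M+R=12
member 0 (0-1): L=5.6883, (cx,cy)=(0.3062,0.9520)
member 1 (0-2): L=3.9740, (cx,cy)=(1.0000,0.0000)
member 2 (1-2): L=5.8570, (cx,cy)=(0.3811,-0.9245)
member 3 (1-3): L=3.9971, (cx,cy)=(0.9812,0.1929)
member 4 (2-3): L=6.4127, (cx,cy)=(0.2635,0.9646)
member 5 (2-4): L=3.7190, (cx,cy)=(1.0000,0.0000)
member 6 (3-4): L=6.5103, (cx,cy)=(0.3117,-0.9502)
member 7 (3-5): L=3.8360, (cx,cy)=(1.0000,0.0044)
member 8 (4-5): L=6.4608, (cx,cy)=(0.2797,0.9601)
solve A·x = −loads:
  F[0-1] = -830.9406 N (compression)
  F[0-2] = -935.1507 N (compression)
  F[1-2] = +741.3964 N (tension)
  F[1-3] = -547.2820 N (compression)
  F[2-3] = -710.5704 N (compression)
  F[2-4] = -465.3524 N (compression)
  F[3-4] = +827.8987 N (tension)
  F[3-5] = -982.3019 N (compression)
  F[4-5] = -741.2903 N (compression)
  Rx@0 = +1189.6200 N
  Ry@0 = +791.0168 N
  Ry@4 = -74.9568 N

-830.941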